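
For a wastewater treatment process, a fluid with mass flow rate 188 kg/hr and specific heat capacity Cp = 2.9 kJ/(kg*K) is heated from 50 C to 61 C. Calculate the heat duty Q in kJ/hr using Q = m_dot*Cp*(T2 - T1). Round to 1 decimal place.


Q = m_dot * Cp * (T2 - T1)
Q = 188 * 2.9 * (61 - 50)
Q = 188 * 2.9 * 11
Q = 5997.2 kJ/hr


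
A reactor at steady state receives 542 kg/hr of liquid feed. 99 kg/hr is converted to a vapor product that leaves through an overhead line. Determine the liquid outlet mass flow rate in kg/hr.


Steady-state mass balance on the main outlet: F_out = F_in - F_removed
F_out = 542 - 99
F_out = 443 kg/hr


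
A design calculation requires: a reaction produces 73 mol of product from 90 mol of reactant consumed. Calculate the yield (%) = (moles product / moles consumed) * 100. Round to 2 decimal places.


Yield = (moles product / moles consumed) * 100%
Yield = (73 / 90) * 100
Yield = 0.8111 * 100
Yield = 81.11%


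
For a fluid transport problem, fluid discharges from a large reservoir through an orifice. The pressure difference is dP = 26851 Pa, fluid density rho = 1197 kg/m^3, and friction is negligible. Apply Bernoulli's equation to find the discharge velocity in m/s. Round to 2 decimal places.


v = sqrt(2*dP/rho)
v = sqrt(2*26851/1197)
v = sqrt(44.863826)
v = 6.70 m/s


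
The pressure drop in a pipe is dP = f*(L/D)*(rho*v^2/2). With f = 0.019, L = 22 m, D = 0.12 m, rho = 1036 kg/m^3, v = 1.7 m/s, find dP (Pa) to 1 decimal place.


dP = f * (L/D) * (rho*v^2/2)
dP = 0.019 * (22/0.12) * (1036*1.7^2/2)
L/D = 183.33333333
rho*v^2/2 = 1036*2.89/2 = 1497.02
dP = 0.019 * 183.33333333 * 1497.02
dP = 5214.6 Pa


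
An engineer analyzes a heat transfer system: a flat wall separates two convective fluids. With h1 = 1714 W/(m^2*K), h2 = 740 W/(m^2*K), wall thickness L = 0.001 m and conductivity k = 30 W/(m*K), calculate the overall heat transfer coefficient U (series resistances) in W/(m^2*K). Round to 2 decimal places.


1/U = 1/h1 + L/k + 1/h2
1/U = 1/1714 + 0.001/30 + 1/740
1/U = 0.0005834306 + 3.33333e-05 + 0.0013513514
1/U = 0.0019681153
U = 508.10 W/(m^2*K)


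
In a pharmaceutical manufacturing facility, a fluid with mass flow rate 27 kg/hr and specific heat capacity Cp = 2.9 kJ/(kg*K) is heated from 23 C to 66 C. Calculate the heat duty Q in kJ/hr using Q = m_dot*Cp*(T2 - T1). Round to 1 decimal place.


Q = m_dot * Cp * (T2 - T1)
Q = 27 * 2.9 * (66 - 23)
Q = 27 * 2.9 * 43
Q = 3366.9 kJ/hr


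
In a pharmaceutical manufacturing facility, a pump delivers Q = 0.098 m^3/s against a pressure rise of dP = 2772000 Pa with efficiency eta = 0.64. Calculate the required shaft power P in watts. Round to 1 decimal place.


P = Q * dP / eta
P = 0.098 * 2772000 / 0.64
P = 271656.0 / 0.64
P = 424462.5 W


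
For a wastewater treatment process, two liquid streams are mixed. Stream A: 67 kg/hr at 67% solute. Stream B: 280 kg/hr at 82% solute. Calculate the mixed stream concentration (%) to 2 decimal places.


Mass balance on solute: F1*x1 + F2*x2 = F3*x3
F3 = F1 + F2 = 67 + 280 = 347 kg/hr
x3 = (F1*x1 + F2*x2)/F3
x3 = (67*0.67 + 280*0.82) / 347
x3 = 79.10%


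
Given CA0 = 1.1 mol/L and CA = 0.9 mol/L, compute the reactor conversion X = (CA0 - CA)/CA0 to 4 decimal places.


X = (CA0 - CA) / CA0
X = (1.1 - 0.9) / 1.1
X = 0.2 / 1.1
X = 0.1818


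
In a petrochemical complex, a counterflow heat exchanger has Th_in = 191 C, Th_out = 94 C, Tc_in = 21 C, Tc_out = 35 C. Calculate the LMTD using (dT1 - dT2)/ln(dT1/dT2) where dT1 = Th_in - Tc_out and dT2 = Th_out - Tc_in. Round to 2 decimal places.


dT1 = Th_in - Tc_out = 191 - 35 = 156
dT2 = Th_out - Tc_in = 94 - 21 = 73
LMTD = (dT1 - dT2) / ln(dT1/dT2)
LMTD = (156 - 73) / ln(156/73)
LMTD = 109.30 K


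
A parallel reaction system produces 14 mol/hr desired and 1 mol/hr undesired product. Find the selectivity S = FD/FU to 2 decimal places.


S = desired product rate / undesired product rate
S = 14 / 1
S = 14.00


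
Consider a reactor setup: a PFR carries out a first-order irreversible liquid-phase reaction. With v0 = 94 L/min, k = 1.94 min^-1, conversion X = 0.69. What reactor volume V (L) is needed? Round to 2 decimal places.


V = (v0/k) * ln(1/(1-X))
V = (94/1.94) * ln(1/(1-0.69))
V = 48.453608 * ln(3.225806)
V = 48.453608 * 1.171183
V = 56.75 L


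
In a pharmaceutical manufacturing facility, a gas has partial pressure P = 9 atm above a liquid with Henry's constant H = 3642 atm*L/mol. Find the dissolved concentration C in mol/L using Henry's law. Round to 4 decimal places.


C = P / H
C = 9 / 3642
C = 0.0025 mol/L


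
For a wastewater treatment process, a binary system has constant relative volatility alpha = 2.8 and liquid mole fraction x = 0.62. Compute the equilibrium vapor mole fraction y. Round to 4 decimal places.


y = alpha*x / (1 + (alpha-1)*x)
y = 2.8*0.62 / (1 + (2.8-1)*0.62)
y = 1.736 / (1 + 1.116)
y = 1.736 / 2.116
y = 0.8204


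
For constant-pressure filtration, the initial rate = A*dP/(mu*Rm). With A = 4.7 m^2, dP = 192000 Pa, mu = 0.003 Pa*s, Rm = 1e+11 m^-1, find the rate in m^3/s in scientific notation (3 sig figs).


rate = A * dP / (mu * Rm)
rate = 4.7 * 192000 / (0.003 * 1e+11)
rate = 902400.0 / 3.000e+08
rate = 3.01e-03 m^3/s


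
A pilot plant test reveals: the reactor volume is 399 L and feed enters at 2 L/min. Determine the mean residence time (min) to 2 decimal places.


tau = V / v0
tau = 399 / 2
tau = 199.50 min


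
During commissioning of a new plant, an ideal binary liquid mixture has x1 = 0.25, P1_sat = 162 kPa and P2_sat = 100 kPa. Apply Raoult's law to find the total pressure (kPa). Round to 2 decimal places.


P = x1*P1_sat + x2*P2_sat
x2 = 1 - x1 = 1 - 0.25 = 0.75
P = 0.25*162 + 0.75*100
P = 40.5 + 75.0
P = 115.50 kPa


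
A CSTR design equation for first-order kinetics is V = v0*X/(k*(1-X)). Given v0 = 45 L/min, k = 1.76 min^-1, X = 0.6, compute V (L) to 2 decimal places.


V = v0 * X / (k * (1 - X))
V = 45 * 0.6 / (1.76 * (1 - 0.6))
V = 27.0 / (1.76 * 0.4)
V = 27.0 / 0.704
V = 38.35 L


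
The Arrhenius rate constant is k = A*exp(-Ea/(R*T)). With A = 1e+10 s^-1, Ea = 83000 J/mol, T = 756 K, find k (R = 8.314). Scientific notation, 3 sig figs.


k = A * exp(-Ea/(R*T))
k = 1e+10 * exp(-83000 / (8.314 * 756))
k = 1e+10 * exp(-13.205239)
k = 1.84e+04


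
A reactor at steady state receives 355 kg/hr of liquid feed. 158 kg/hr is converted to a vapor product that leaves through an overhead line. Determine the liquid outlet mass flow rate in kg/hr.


Steady-state mass balance on the main outlet: F_out = F_in - F_removed
F_out = 355 - 158
F_out = 197 kg/hr


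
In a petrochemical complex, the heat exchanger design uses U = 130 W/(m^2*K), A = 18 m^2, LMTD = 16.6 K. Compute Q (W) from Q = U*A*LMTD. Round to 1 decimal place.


Q = U * A * LMTD
Q = 130 * 18 * 16.6
Q = 38844.0 W


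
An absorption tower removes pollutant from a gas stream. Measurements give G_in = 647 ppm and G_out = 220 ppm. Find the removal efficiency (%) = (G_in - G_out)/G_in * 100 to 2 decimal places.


Efficiency = (G_in - G_out) / G_in * 100%
Efficiency = (647 - 220) / 647 * 100
Efficiency = 427 / 647 * 100
Efficiency = 66.00%


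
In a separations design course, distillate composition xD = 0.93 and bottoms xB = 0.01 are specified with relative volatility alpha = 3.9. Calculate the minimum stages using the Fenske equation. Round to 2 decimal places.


N_min = ln((xD*(1-xB))/(xB*(1-xD))) / ln(alpha)
Numerator inside ln: 0.9207 / 0.0007 = 1315.285714
ln(1315.285714) = 7.181809
ln(alpha) = ln(3.9) = 1.360977
N_min = 7.181809 / 1.360977 = 5.28


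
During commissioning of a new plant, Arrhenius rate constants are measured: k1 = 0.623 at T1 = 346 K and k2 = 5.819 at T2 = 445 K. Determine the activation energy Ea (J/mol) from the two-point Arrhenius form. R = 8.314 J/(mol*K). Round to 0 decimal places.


Ea = R * ln(k2/k1) / (1/T1 - 1/T2)
ln(k2/k1) = ln(5.819/0.623) = 2.2343372
1/T1 - 1/T2 = 1/346 - 1/445 = 0.000642982399
Ea = 8.314 * 2.2343372 / 0.000642982399
Ea = 28891 J/mol


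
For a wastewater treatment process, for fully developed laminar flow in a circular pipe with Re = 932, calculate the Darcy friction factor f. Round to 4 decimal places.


f = 64 / Re
f = 64 / 932
f = 0.0687


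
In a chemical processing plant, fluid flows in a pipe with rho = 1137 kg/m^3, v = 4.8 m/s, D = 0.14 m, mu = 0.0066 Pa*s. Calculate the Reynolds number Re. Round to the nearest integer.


Re = rho * v * D / mu
Re = 1137 * 4.8 * 0.14 / 0.0066
Re = 764.064 / 0.0066
Re = 115767


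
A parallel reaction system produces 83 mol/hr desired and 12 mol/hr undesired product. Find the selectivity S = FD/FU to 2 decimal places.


S = desired product rate / undesired product rate
S = 83 / 12
S = 6.92


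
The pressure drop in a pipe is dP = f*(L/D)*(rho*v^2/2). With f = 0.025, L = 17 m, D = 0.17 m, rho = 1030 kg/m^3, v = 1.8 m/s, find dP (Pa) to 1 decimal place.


dP = f * (L/D) * (rho*v^2/2)
dP = 0.025 * (17/0.17) * (1030*1.8^2/2)
L/D = 100.0
rho*v^2/2 = 1030*3.24/2 = 1668.6
dP = 0.025 * 100.0 * 1668.6
dP = 4171.5 Pa


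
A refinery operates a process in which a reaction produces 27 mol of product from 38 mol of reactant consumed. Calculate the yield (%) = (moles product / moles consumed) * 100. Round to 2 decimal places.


Yield = (moles product / moles consumed) * 100%
Yield = (27 / 38) * 100
Yield = 0.7105 * 100
Yield = 71.05%


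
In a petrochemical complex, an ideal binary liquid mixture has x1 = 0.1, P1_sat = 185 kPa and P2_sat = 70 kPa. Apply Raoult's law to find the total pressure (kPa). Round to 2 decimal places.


P = x1*P1_sat + x2*P2_sat
x2 = 1 - x1 = 1 - 0.1 = 0.9
P = 0.1*185 + 0.9*70
P = 18.5 + 63.0
P = 81.50 kPa


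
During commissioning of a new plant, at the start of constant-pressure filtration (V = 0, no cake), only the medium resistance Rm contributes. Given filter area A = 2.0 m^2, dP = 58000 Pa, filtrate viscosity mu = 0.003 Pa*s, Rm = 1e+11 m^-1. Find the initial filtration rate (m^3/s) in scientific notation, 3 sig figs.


rate = A * dP / (mu * Rm)
rate = 2.0 * 58000 / (0.003 * 1e+11)
rate = 116000.0 / 3.000e+08
rate = 3.87e-04 m^3/s


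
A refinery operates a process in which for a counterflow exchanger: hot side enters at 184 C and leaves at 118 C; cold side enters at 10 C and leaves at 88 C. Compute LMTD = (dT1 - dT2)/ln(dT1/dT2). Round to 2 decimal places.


dT1 = Th_in - Tc_out = 184 - 88 = 96
dT2 = Th_out - Tc_in = 118 - 10 = 108
LMTD = (dT1 - dT2) / ln(dT1/dT2)
LMTD = (96 - 108) / ln(96/108)
LMTD = 101.88 K


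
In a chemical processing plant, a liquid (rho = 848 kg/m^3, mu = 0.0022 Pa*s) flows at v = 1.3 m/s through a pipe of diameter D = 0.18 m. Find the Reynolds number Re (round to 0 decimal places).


Re = rho * v * D / mu
Re = 848 * 1.3 * 0.18 / 0.0022
Re = 198.432 / 0.0022
Re = 90196


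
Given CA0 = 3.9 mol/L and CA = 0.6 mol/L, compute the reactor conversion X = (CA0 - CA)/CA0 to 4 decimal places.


X = (CA0 - CA) / CA0
X = (3.9 - 0.6) / 3.9
X = 3.3 / 3.9
X = 0.8462


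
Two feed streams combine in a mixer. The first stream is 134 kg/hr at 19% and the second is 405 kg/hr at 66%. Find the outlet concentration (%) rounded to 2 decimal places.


Mass balance on solute: F1*x1 + F2*x2 = F3*x3
F3 = F1 + F2 = 134 + 405 = 539 kg/hr
x3 = (F1*x1 + F2*x2)/F3
x3 = (134*0.19 + 405*0.66) / 539
x3 = 54.32%


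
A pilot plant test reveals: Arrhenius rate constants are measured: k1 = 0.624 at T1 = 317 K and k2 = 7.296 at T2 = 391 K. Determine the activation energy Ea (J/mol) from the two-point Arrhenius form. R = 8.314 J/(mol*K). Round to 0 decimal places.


Ea = R * ln(k2/k1) / (1/T1 - 1/T2)
ln(k2/k1) = ln(7.296/0.624) = 2.4589312
1/T1 - 1/T2 = 1/317 - 1/391 = 0.000597029375
Ea = 8.314 * 2.4589312 / 0.000597029375
Ea = 34242 J/mol


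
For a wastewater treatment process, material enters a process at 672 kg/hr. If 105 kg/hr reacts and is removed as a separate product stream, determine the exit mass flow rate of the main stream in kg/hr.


Steady-state mass balance on the main outlet: F_out = F_in - F_removed
F_out = 672 - 105
F_out = 567 kg/hr


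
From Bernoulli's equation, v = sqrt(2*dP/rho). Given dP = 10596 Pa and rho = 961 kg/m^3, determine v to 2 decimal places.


v = sqrt(2*dP/rho)
v = sqrt(2*10596/961)
v = sqrt(22.052029)
v = 4.70 m/s


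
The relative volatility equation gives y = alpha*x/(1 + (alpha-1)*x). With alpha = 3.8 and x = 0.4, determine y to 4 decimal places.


y = alpha*x / (1 + (alpha-1)*x)
y = 3.8*0.4 / (1 + (3.8-1)*0.4)
y = 1.52 / (1 + 1.12)
y = 1.52 / 2.12
y = 0.7170


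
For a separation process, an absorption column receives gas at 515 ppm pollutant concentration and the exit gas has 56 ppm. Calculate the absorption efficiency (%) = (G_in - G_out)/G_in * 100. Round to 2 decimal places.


Efficiency = (G_in - G_out) / G_in * 100%
Efficiency = (515 - 56) / 515 * 100
Efficiency = 459 / 515 * 100
Efficiency = 89.13%


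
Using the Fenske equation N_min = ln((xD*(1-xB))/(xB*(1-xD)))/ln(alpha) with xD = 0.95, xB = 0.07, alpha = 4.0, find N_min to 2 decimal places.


N_min = ln((xD*(1-xB))/(xB*(1-xD))) / ln(alpha)
Numerator inside ln: 0.8835 / 0.0035 = 252.428571
ln(252.428571) = 5.531128
ln(alpha) = ln(4.0) = 1.386294
N_min = 5.531128 / 1.386294 = 3.99


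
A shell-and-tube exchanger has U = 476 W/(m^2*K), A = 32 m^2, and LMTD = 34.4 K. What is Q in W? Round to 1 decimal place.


Q = U * A * LMTD
Q = 476 * 32 * 34.4
Q = 523980.8 W


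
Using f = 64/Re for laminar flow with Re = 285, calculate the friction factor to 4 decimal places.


f = 64 / Re
f = 64 / 285
f = 0.2246


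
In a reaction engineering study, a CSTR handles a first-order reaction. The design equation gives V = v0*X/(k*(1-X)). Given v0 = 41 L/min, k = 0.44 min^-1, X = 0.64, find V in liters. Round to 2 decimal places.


V = v0 * X / (k * (1 - X))
V = 41 * 0.64 / (0.44 * (1 - 0.64))
V = 26.24 / (0.44 * 0.36)
V = 26.24 / 0.1584
V = 165.66 L


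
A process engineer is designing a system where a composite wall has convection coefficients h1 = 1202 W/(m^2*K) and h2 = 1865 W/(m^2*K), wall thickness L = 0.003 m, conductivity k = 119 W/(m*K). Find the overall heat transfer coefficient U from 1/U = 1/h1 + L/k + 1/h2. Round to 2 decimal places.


1/U = 1/h1 + L/k + 1/h2
1/U = 1/1202 + 0.003/119 + 1/1865
1/U = 0.0008319468 + 2.52101e-05 + 0.000536193
1/U = 0.0013933499
U = 717.69 W/(m^2*K)


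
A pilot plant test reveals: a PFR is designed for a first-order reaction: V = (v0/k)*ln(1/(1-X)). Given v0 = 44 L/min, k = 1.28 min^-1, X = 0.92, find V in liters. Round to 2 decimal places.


V = (v0/k) * ln(1/(1-X))
V = (44/1.28) * ln(1/(1-0.92))
V = 34.375 * ln(12.5)
V = 34.375 * 2.525729
V = 86.82 L


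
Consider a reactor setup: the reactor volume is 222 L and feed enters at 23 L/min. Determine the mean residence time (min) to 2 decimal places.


tau = V / v0
tau = 222 / 23
tau = 9.65 min


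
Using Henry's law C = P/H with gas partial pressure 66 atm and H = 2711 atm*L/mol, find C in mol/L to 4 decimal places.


C = P / H
C = 66 / 2711
C = 0.0243 mol/L


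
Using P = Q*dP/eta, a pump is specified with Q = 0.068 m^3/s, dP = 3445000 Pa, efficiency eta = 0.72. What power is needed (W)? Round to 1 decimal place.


P = Q * dP / eta
P = 0.068 * 3445000 / 0.72
P = 234260.0 / 0.72
P = 325361.1 W


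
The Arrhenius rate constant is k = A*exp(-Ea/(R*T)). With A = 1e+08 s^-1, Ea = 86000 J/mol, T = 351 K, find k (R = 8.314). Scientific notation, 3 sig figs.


k = A * exp(-Ea/(R*T))
k = 1e+08 * exp(-86000 / (8.314 * 351))
k = 1e+08 * exp(-29.47008)
k = 1.59e-05


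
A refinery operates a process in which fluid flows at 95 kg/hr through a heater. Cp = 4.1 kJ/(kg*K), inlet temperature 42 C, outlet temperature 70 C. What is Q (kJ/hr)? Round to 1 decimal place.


Q = m_dot * Cp * (T2 - T1)
Q = 95 * 4.1 * (70 - 42)
Q = 95 * 4.1 * 28
Q = 10906.0 kJ/hr


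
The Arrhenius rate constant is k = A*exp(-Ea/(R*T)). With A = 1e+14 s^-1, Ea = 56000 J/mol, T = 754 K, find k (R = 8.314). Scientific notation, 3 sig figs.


k = A * exp(-Ea/(R*T))
k = 1e+14 * exp(-56000 / (8.314 * 754))
k = 1e+14 * exp(-8.933192)
k = 1.32e+10


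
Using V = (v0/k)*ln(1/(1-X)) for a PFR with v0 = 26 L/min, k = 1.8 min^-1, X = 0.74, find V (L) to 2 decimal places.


V = (v0/k) * ln(1/(1-X))
V = (26/1.8) * ln(1/(1-0.74))
V = 14.444444 * ln(3.846154)
V = 14.444444 * 1.347074
V = 19.46 L


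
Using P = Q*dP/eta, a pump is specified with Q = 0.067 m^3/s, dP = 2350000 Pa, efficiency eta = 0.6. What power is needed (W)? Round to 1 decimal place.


P = Q * dP / eta
P = 0.067 * 2350000 / 0.6
P = 157450.0 / 0.6
P = 262416.7 W


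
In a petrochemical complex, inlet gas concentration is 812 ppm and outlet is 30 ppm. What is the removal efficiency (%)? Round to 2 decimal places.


Efficiency = (G_in - G_out) / G_in * 100%
Efficiency = (812 - 30) / 812 * 100
Efficiency = 782 / 812 * 100
Efficiency = 96.31%


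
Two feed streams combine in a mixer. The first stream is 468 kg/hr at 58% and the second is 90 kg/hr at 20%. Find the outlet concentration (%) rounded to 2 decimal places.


Mass balance on solute: F1*x1 + F2*x2 = F3*x3
F3 = F1 + F2 = 468 + 90 = 558 kg/hr
x3 = (F1*x1 + F2*x2)/F3
x3 = (468*0.58 + 90*0.2) / 558
x3 = 51.87%


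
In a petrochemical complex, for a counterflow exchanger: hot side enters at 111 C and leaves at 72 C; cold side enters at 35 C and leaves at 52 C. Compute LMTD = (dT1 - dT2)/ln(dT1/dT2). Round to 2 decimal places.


dT1 = Th_in - Tc_out = 111 - 52 = 59
dT2 = Th_out - Tc_in = 72 - 35 = 37
LMTD = (dT1 - dT2) / ln(dT1/dT2)
LMTD = (59 - 37) / ln(59/37)
LMTD = 47.15 K


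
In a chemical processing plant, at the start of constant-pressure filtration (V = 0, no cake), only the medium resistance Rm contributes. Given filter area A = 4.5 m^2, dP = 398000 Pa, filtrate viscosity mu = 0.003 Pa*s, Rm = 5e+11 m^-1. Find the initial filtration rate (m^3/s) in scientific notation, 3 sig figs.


rate = A * dP / (mu * Rm)
rate = 4.5 * 398000 / (0.003 * 5e+11)
rate = 1791000.0 / 1.500e+09
rate = 1.19e-03 m^3/s


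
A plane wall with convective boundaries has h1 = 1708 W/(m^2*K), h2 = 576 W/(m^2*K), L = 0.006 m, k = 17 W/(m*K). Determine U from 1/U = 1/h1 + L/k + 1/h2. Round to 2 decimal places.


1/U = 1/h1 + L/k + 1/h2
1/U = 1/1708 + 0.006/17 + 1/576
1/U = 0.0005854801 + 0.0003529412 + 0.0017361111
1/U = 0.0026745324
U = 373.90 W/(m^2*K)


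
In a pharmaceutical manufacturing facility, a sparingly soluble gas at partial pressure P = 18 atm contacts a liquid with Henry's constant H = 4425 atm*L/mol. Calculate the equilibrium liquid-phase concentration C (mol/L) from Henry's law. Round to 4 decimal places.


C = P / H
C = 18 / 4425
C = 0.0041 mol/L


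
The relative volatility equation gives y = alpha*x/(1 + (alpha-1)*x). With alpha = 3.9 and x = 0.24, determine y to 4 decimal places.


y = alpha*x / (1 + (alpha-1)*x)
y = 3.9*0.24 / (1 + (3.9-1)*0.24)
y = 0.936 / (1 + 0.696)
y = 0.936 / 1.696
y = 0.5519


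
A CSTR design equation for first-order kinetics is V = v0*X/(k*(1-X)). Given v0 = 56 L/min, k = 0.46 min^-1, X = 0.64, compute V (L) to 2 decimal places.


V = v0 * X / (k * (1 - X))
V = 56 * 0.64 / (0.46 * (1 - 0.64))
V = 35.84 / (0.46 * 0.36)
V = 35.84 / 0.1656
V = 216.43 L


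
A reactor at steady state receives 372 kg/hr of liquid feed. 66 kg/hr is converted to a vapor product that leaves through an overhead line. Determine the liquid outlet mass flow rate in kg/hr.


Steady-state mass balance on the main outlet: F_out = F_in - F_removed
F_out = 372 - 66
F_out = 306 kg/hr


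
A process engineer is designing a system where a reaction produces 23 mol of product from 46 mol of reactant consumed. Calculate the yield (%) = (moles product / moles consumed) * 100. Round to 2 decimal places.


Yield = (moles product / moles consumed) * 100%
Yield = (23 / 46) * 100
Yield = 0.5 * 100
Yield = 50.00%


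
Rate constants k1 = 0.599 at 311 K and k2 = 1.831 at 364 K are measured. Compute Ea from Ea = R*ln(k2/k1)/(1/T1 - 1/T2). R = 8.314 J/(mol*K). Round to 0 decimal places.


Ea = R * ln(k2/k1) / (1/T1 - 1/T2)
ln(k2/k1) = ln(1.831/0.599) = 1.1173559
1/T1 - 1/T2 = 1/311 - 1/364 = 0.000468181336
Ea = 8.314 * 1.1173559 / 0.000468181336
Ea = 19842 J/mol


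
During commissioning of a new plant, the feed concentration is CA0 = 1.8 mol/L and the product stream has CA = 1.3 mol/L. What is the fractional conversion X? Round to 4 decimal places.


X = (CA0 - CA) / CA0
X = (1.8 - 1.3) / 1.8
X = 0.5 / 1.8
X = 0.2778


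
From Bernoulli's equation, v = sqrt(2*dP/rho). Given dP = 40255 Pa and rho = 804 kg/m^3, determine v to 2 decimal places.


v = sqrt(2*dP/rho)
v = sqrt(2*40255/804)
v = sqrt(100.136816)
v = 10.01 m/s


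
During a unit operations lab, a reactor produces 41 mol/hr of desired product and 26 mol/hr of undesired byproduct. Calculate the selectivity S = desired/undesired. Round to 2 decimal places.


S = desired product rate / undesired product rate
S = 41 / 26
S = 1.58


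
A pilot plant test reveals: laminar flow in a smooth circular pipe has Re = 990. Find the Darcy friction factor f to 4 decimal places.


f = 64 / Re
f = 64 / 990
f = 0.0646


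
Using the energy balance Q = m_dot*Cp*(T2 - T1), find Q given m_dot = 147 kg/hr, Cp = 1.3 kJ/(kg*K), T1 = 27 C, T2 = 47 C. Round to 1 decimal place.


Q = m_dot * Cp * (T2 - T1)
Q = 147 * 1.3 * (47 - 27)
Q = 147 * 1.3 * 20
Q = 3822.0 kJ/hr


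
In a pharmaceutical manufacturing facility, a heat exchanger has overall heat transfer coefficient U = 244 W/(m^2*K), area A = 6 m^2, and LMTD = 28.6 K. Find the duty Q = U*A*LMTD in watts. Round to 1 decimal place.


Q = U * A * LMTD
Q = 244 * 6 * 28.6
Q = 41870.4 W


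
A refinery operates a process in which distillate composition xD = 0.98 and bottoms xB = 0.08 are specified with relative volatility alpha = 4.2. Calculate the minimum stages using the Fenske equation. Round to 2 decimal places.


N_min = ln((xD*(1-xB))/(xB*(1-xD))) / ln(alpha)
Numerator inside ln: 0.9016 / 0.0016 = 563.5
ln(563.5) = 6.334167
ln(alpha) = ln(4.2) = 1.435085
N_min = 6.334167 / 1.435085 = 4.41


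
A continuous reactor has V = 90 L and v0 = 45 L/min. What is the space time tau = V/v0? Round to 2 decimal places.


tau = V / v0
tau = 90 / 45
tau = 2.00 min


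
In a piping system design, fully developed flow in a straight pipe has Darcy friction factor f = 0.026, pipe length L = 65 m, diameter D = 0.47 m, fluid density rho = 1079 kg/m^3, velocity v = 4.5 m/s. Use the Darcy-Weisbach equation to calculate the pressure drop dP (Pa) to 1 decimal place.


dP = f * (L/D) * (rho*v^2/2)
dP = 0.026 * (65/0.47) * (1079*4.5^2/2)
L/D = 138.29787234
rho*v^2/2 = 1079*20.25/2 = 10924.875
dP = 0.026 * 138.29787234 * 10924.875
dP = 39283.1 Pa


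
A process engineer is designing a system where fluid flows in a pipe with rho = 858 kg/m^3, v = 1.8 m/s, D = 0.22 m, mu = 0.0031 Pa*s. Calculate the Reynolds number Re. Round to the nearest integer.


Re = rho * v * D / mu
Re = 858 * 1.8 * 0.22 / 0.0031
Re = 339.768 / 0.0031
Re = 109603


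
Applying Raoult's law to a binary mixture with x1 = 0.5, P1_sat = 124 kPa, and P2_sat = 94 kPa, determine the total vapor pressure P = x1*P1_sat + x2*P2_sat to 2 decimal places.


P = x1*P1_sat + x2*P2_sat
x2 = 1 - x1 = 1 - 0.5 = 0.5
P = 0.5*124 + 0.5*94
P = 62.0 + 47.0
P = 109.00 kPa


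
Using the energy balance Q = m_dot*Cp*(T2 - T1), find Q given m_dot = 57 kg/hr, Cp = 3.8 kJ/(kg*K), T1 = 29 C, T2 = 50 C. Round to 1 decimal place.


Q = m_dot * Cp * (T2 - T1)
Q = 57 * 3.8 * (50 - 29)
Q = 57 * 3.8 * 21
Q = 4548.6 kJ/hr


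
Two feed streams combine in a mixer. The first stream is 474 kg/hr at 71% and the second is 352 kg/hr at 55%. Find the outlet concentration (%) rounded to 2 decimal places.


Mass balance on solute: F1*x1 + F2*x2 = F3*x3
F3 = F1 + F2 = 474 + 352 = 826 kg/hr
x3 = (F1*x1 + F2*x2)/F3
x3 = (474*0.71 + 352*0.55) / 826
x3 = 64.18%


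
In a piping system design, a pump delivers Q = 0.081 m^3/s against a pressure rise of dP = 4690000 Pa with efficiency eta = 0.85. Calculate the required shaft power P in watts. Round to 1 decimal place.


P = Q * dP / eta
P = 0.081 * 4690000 / 0.85
P = 379890.0 / 0.85
P = 446929.4 W


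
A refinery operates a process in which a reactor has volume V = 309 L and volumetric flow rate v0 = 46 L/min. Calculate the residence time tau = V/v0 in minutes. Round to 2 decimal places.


tau = V / v0
tau = 309 / 46
tau = 6.72 min


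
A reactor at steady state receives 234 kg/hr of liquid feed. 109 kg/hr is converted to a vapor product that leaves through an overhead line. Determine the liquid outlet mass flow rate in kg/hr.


Steady-state mass balance on the main outlet: F_out = F_in - F_removed
F_out = 234 - 109
F_out = 125 kg/hr


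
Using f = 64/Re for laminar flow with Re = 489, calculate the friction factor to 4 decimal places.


f = 64 / Re
f = 64 / 489
f = 0.1309


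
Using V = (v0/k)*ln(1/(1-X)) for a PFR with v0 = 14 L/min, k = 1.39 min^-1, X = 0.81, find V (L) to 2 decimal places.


V = (v0/k) * ln(1/(1-X))
V = (14/1.39) * ln(1/(1-0.81))
V = 10.071942 * ln(5.263158)
V = 10.071942 * 1.660731
V = 16.73 L


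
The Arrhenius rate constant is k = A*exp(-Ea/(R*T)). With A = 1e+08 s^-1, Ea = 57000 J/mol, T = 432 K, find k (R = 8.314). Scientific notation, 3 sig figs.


k = A * exp(-Ea/(R*T))
k = 1e+08 * exp(-57000 / (8.314 * 432))
k = 1e+08 * exp(-15.870152)
k = 1.28e+01


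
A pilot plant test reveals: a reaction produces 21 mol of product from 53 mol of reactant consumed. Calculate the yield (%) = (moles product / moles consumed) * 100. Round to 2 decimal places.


Yield = (moles product / moles consumed) * 100%
Yield = (21 / 53) * 100
Yield = 0.3962 * 100
Yield = 39.62%


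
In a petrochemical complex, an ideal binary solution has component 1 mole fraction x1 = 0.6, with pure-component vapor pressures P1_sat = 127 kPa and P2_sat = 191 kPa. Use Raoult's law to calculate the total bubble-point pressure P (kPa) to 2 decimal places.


P = x1*P1_sat + x2*P2_sat
x2 = 1 - x1 = 1 - 0.6 = 0.4
P = 0.6*127 + 0.4*191
P = 76.2 + 76.4
P = 152.60 kPa


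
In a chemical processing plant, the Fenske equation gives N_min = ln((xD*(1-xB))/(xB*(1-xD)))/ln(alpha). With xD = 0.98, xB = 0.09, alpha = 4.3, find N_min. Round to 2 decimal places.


N_min = ln((xD*(1-xB))/(xB*(1-xD))) / ln(alpha)
Numerator inside ln: 0.8918 / 0.0018 = 495.444444
ln(495.444444) = 6.205455
ln(alpha) = ln(4.3) = 1.458615
N_min = 6.205455 / 1.458615 = 4.25


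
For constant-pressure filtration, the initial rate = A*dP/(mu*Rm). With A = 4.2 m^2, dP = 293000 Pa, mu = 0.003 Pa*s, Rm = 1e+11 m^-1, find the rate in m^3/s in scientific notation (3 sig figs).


rate = A * dP / (mu * Rm)
rate = 4.2 * 293000 / (0.003 * 1e+11)
rate = 1230600.0 / 3.000e+08
rate = 4.10e-03 m^3/s


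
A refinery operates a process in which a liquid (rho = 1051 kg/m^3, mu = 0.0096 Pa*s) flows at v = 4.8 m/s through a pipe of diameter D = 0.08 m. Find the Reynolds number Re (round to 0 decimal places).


Re = rho * v * D / mu
Re = 1051 * 4.8 * 0.08 / 0.0096
Re = 403.584 / 0.0096
Re = 42040


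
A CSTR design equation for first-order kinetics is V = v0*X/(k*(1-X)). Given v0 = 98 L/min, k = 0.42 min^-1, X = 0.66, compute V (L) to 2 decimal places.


V = v0 * X / (k * (1 - X))
V = 98 * 0.66 / (0.42 * (1 - 0.66))
V = 64.68 / (0.42 * 0.34)
V = 64.68 / 0.1428
V = 452.94 L


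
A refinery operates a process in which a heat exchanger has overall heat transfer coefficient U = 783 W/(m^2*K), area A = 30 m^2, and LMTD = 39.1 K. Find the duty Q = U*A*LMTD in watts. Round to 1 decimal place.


Q = U * A * LMTD
Q = 783 * 30 * 39.1
Q = 918459.0 W


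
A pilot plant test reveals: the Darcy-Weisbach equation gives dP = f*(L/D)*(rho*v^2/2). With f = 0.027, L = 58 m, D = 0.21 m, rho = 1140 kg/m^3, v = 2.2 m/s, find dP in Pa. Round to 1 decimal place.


dP = f * (L/D) * (rho*v^2/2)
dP = 0.027 * (58/0.21) * (1140*2.2^2/2)
L/D = 276.19047619
rho*v^2/2 = 1140*4.84/2 = 2758.8
dP = 0.027 * 276.19047619 * 2758.8
dP = 20572.8 Pa


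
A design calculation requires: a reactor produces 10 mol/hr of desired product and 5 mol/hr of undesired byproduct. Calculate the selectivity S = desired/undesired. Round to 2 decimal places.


S = desired product rate / undesired product rate
S = 10 / 5
S = 2.00


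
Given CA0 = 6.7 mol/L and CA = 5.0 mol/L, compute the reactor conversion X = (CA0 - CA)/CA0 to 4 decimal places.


X = (CA0 - CA) / CA0
X = (6.7 - 5.0) / 6.7
X = 1.7 / 6.7
X = 0.2537


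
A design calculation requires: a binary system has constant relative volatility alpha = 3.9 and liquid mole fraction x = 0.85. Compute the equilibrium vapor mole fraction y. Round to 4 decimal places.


y = alpha*x / (1 + (alpha-1)*x)
y = 3.9*0.85 / (1 + (3.9-1)*0.85)
y = 3.315 / (1 + 2.465)
y = 3.315 / 3.465
y = 0.9567


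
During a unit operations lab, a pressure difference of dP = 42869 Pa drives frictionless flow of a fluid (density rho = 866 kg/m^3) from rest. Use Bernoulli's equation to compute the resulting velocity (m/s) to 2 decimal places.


v = sqrt(2*dP/rho)
v = sqrt(2*42869/866)
v = sqrt(99.004619)
v = 9.95 m/s


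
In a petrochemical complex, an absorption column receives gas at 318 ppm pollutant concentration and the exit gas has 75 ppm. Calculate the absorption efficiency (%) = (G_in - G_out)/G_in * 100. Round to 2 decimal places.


Efficiency = (G_in - G_out) / G_in * 100%
Efficiency = (318 - 75) / 318 * 100
Efficiency = 243 / 318 * 100
Efficiency = 76.42%


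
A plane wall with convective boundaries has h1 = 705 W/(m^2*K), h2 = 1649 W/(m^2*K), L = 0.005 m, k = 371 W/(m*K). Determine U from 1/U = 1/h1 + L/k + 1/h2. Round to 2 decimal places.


1/U = 1/h1 + L/k + 1/h2
1/U = 1/705 + 0.005/371 + 1/1649
1/U = 0.0014184397 + 1.34771e-05 + 0.0006064281
1/U = 0.0020383449
U = 490.59 W/(m^2*K)


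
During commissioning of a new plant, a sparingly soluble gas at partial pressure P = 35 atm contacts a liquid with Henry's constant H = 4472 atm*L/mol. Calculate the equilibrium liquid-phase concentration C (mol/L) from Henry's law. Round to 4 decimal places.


C = P / H
C = 35 / 4472
C = 0.0078 mol/L


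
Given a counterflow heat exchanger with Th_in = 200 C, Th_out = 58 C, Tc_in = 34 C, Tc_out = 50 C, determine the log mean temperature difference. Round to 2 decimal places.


dT1 = Th_in - Tc_out = 200 - 50 = 150
dT2 = Th_out - Tc_in = 58 - 34 = 24
LMTD = (dT1 - dT2) / ln(dT1/dT2)
LMTD = (150 - 24) / ln(150/24)
LMTD = 68.76 K


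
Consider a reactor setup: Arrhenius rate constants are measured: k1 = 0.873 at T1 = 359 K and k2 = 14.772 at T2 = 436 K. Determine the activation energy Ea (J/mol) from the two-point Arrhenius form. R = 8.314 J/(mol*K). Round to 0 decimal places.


Ea = R * ln(k2/k1) / (1/T1 - 1/T2)
ln(k2/k1) = ln(14.772/0.873) = 2.8285532
1/T1 - 1/T2 = 1/359 - 1/436 = 0.000491937339
Ea = 8.314 * 2.8285532 / 0.000491937339
Ea = 47804 J/mol


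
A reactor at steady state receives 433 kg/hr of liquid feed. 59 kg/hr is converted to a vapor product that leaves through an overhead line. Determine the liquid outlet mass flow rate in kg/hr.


Steady-state mass balance on the main outlet: F_out = F_in - F_removed
F_out = 433 - 59
F_out = 374 kg/hr


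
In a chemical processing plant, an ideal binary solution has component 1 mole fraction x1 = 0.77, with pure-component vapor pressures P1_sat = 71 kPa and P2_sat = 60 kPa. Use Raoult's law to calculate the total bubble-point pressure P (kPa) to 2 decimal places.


P = x1*P1_sat + x2*P2_sat
x2 = 1 - x1 = 1 - 0.77 = 0.23
P = 0.77*71 + 0.23*60
P = 54.67 + 13.8
P = 68.47 kPa


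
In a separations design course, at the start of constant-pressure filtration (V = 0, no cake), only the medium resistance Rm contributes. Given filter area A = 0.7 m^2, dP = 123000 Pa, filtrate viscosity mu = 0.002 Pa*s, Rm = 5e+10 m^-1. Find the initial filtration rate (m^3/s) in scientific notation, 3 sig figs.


rate = A * dP / (mu * Rm)
rate = 0.7 * 123000 / (0.002 * 5e+10)
rate = 86100.0 / 1.000e+08
rate = 8.61e-04 m^3/s


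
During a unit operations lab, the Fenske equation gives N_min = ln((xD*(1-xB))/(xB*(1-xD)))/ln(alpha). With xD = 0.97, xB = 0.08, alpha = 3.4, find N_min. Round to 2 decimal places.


N_min = ln((xD*(1-xB))/(xB*(1-xD))) / ln(alpha)
Numerator inside ln: 0.8924 / 0.0024 = 371.833333
ln(371.833333) = 5.918446
ln(alpha) = ln(3.4) = 1.223775
N_min = 5.918446 / 1.223775 = 4.84


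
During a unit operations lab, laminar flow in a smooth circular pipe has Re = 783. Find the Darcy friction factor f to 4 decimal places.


f = 64 / Re
f = 64 / 783
f = 0.0817


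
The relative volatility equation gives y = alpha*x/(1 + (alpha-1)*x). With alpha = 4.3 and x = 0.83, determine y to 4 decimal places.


y = alpha*x / (1 + (alpha-1)*x)
y = 4.3*0.83 / (1 + (4.3-1)*0.83)
y = 3.569 / (1 + 2.739)
y = 3.569 / 3.739
y = 0.9545


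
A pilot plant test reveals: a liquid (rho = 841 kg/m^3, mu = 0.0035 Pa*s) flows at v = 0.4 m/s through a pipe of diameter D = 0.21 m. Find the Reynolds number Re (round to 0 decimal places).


Re = rho * v * D / mu
Re = 841 * 0.4 * 0.21 / 0.0035
Re = 70.644 / 0.0035
Re = 20184


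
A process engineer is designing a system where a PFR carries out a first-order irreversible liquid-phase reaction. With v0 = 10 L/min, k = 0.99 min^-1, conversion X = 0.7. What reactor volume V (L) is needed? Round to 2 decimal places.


V = (v0/k) * ln(1/(1-X))
V = (10/0.99) * ln(1/(1-0.7))
V = 10.10101 * ln(3.333333)
V = 10.10101 * 1.203973
V = 12.16 L


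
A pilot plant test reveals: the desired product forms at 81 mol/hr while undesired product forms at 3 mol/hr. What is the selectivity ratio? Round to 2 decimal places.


S = desired product rate / undesired product rate
S = 81 / 3
S = 27.00


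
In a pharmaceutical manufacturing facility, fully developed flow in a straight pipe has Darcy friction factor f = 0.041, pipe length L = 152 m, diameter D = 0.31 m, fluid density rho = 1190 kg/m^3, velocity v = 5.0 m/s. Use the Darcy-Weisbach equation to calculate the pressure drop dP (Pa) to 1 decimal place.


dP = f * (L/D) * (rho*v^2/2)
dP = 0.041 * (152/0.31) * (1190*5.0^2/2)
L/D = 490.32258065
rho*v^2/2 = 1190*25.0/2 = 14875.0
dP = 0.041 * 490.32258065 * 14875.0
dP = 299035.5 Pa


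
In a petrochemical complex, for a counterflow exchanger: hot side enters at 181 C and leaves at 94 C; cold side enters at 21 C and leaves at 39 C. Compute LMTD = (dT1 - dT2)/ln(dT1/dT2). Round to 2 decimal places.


dT1 = Th_in - Tc_out = 181 - 39 = 142
dT2 = Th_out - Tc_in = 94 - 21 = 73
LMTD = (dT1 - dT2) / ln(dT1/dT2)
LMTD = (142 - 73) / ln(142/73)
LMTD = 103.70 K


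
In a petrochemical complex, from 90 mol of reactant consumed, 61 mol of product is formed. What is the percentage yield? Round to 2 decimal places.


Yield = (moles product / moles consumed) * 100%
Yield = (61 / 90) * 100
Yield = 0.6778 * 100
Yield = 67.78%


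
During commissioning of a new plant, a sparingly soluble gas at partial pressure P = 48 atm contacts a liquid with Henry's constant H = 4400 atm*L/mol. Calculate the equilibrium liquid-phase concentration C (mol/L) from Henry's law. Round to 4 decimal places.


C = P / H
C = 48 / 4400
C = 0.0109 mol/L


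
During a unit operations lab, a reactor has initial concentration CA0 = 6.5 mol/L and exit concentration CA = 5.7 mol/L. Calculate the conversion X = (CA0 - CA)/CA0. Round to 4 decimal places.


X = (CA0 - CA) / CA0
X = (6.5 - 5.7) / 6.5
X = 0.8 / 6.5
X = 0.1231


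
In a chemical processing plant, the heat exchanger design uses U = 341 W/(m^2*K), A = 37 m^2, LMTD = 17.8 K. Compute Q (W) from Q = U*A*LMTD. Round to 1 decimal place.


Q = U * A * LMTD
Q = 341 * 37 * 17.8
Q = 224582.6 W


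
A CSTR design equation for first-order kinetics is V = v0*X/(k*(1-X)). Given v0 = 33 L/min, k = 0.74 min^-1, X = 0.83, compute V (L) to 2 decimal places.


V = v0 * X / (k * (1 - X))
V = 33 * 0.83 / (0.74 * (1 - 0.83))
V = 27.39 / (0.74 * 0.17)
V = 27.39 / 0.1258
V = 217.73 L


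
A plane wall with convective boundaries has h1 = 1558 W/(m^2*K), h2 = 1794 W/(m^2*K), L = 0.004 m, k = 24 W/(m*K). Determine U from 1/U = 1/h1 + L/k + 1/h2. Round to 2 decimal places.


1/U = 1/h1 + L/k + 1/h2
1/U = 1/1558 + 0.004/24 + 1/1794
1/U = 0.0006418485 + 0.0001666667 + 0.0005574136
1/U = 0.0013659288
U = 732.10 W/(m^2*K)


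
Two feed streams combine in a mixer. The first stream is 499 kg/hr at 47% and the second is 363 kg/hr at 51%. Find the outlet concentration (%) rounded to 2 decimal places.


Mass balance on solute: F1*x1 + F2*x2 = F3*x3
F3 = F1 + F2 = 499 + 363 = 862 kg/hr
x3 = (F1*x1 + F2*x2)/F3
x3 = (499*0.47 + 363*0.51) / 862
x3 = 48.68%


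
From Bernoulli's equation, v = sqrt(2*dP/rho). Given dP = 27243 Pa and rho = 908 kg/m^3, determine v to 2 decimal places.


v = sqrt(2*dP/rho)
v = sqrt(2*27243/908)
v = sqrt(60.006608)
v = 7.75 m/s


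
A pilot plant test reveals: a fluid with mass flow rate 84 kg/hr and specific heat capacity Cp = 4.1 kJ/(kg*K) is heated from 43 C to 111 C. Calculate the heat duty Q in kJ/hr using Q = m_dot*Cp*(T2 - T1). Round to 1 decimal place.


Q = m_dot * Cp * (T2 - T1)
Q = 84 * 4.1 * (111 - 43)
Q = 84 * 4.1 * 68
Q = 23419.2 kJ/hr


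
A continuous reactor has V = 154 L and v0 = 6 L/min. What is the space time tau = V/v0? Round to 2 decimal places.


tau = V / v0
tau = 154 / 6
tau = 25.67 min


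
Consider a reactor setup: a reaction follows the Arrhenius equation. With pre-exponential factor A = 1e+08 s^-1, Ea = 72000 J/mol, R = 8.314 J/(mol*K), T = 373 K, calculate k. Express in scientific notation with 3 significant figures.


k = A * exp(-Ea/(R*T))
k = 1e+08 * exp(-72000 / (8.314 * 373))
k = 1e+08 * exp(-23.217403)
k = 8.26e-03


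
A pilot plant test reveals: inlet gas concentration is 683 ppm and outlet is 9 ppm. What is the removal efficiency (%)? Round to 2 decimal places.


Efficiency = (G_in - G_out) / G_in * 100%
Efficiency = (683 - 9) / 683 * 100
Efficiency = 674 / 683 * 100
Efficiency = 98.68%


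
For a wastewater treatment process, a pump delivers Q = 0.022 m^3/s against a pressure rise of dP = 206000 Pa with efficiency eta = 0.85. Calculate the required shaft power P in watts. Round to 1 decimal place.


P = Q * dP / eta
P = 0.022 * 206000 / 0.85
P = 4532.0 / 0.85
P = 5331.8 W


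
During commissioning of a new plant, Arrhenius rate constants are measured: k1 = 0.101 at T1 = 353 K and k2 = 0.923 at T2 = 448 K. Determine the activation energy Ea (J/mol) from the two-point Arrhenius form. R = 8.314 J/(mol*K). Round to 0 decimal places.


Ea = R * ln(k2/k1) / (1/T1 - 1/T2)
ln(k2/k1) = ln(0.923/0.101) = 2.2125087
1/T1 - 1/T2 = 1/353 - 1/448 = 0.000600718333
Ea = 8.314 * 2.2125087 / 0.000600718333
Ea = 30621 J/mol


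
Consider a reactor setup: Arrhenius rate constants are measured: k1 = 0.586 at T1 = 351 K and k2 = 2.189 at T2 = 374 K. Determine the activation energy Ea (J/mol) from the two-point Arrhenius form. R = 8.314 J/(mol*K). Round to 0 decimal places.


Ea = R * ln(k2/k1) / (1/T1 - 1/T2)
ln(k2/k1) = ln(2.189/0.586) = 1.3178803
1/T1 - 1/T2 = 1/351 - 1/374 = 0.000175206058
Ea = 8.314 * 1.3178803 / 0.000175206058
Ea = 62537 J/mol


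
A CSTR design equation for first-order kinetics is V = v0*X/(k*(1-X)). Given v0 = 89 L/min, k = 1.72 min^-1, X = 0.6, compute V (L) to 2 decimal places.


V = v0 * X / (k * (1 - X))
V = 89 * 0.6 / (1.72 * (1 - 0.6))
V = 53.4 / (1.72 * 0.4)
V = 53.4 / 0.688
V = 77.62 L


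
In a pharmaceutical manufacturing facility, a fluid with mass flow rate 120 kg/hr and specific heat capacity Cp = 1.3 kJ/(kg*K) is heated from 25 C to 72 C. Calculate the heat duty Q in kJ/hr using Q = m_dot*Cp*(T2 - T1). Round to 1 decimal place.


Q = m_dot * Cp * (T2 - T1)
Q = 120 * 1.3 * (72 - 25)
Q = 120 * 1.3 * 47
Q = 7332.0 kJ/hr
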